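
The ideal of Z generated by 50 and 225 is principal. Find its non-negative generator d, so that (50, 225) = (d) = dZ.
(50, 225) = (25); d = 25

In the PID Z, (a, b) is generated by gcd(a, b). Compute gcd(225, 50) with the extended Euclidean algorithm, tracking rows (r, s, t) with s·225 + t·50 = r:
  row A: (225, 1, 0)   [1·225 + 0·50 = 225]
  row B: (50, 0, 1)   [0·225 + 1·50 = 50]
  225 = 4·50 + 25   → row C = row A − 4·row B = (25, 1, −4)   [check: 1·225 − 4·50 = 25]
  50 = 2·25 + 0   → remainder 0, stop. gcd = 25 (last nonzero row C).
So gcd(50, 225) = 25, with Bézout identity 1·225 − 4·50 = 25. Containment (⊇): the Bézout identity exhibits 25 as an element of (50, 225), giving (25) ⊆ (50, 225). Containment (⊆): since 25 | 50 and 25 | 225 (50 = 25·2, 225 = 25·9), every Z-linear combination of 50 and 225 is divisible by 25, so (50, 225) ⊆ (25). Therefore (50, 225) = (25), d = 25.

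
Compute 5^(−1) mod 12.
5^(−1) ≡ 5 (mod 12)

Apply the extended Euclidean algorithm to (12, 5), tracking rows (r, s, t) with s·12 + t·5 = r. Each division r_prev = q·r_cur + r_new produces the new row as (previous row) − q·(current row):
  row A: (12, 1, 0)   [1·12 + 0·5 = 12]
  row B: (5, 0, 1)   [0·12 + 1·5 = 5]
  12 = 2·5 + 2   → row C = row A − 2·row B = (2, 1, −2)   [check: 1·12 − 2·5 = 2]
  5 = 2·2 + 1   → row D = row B − 2·row C = (1, −2, 5)   [check: −2·12 + 5·5 = 1]
  2 = 2·1 + 0   → remainder 0, stop. gcd = 1 (last nonzero row D).
The gcd is 1, so 5 is invertible mod 12. The last nonzero row gives −2·12 + 5·5 = 1, so t = 5. So 5^(−1) ≡ 5 (mod 12). Verify: 5 · 5 = 25 ≡ 1 (mod 12). ✓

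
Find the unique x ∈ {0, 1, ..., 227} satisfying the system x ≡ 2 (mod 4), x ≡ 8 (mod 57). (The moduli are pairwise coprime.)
x ≡ 122 (mod 228); the representative in [0, 228) is 122

The moduli 4, 57 are pairwise coprime, so by the CRT there is a unique solution mod 4·57 = 228.
Solve by successive substitution. Start with x ≡ 2 (mod 4).
  Combine with x ≡ 8 (mod 57): write x = 2 + 4·t and require 2 + 4·t ≡ 8 (mod 57), i.e. 4·t ≡ 8 − 2 ≡ 6 (mod 57). Since 4^(−1) ≡ 43 (mod 57), t ≡ 43·6 ≡ 30 (mod 57). So x ≡ 2 + 4·30 = 122 (mod 228).
Unique solution in [0, 228): x = 122.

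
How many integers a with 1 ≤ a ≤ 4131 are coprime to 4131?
The number of a ∈ {1, ..., 4131} with gcd(a, 4131) = 1 is by definition Euler's totient φ(4131). φ is multiplicative, with φ(p^e) = p^e − p^(e−1). Factorise 4131 = 3^5 · 17. Then
  φ(4131) = (3^5 − 3^4) · (17 − 1) = 162 · 16 = 2592.
So there are 2592 such integers.

Final answer: 2592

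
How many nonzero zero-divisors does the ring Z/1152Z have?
Z/1152Z has 767 nonzero zero-divisors

In Z/1152Z each nonzero element is either a unit (gcd with 1152 is 1) or a zero-divisor (gcd > 1). The number of units is φ(1152): factorise 1152 = 2^7 · 3^2, so φ(1152) = (2^7 − 2^6) · (3^2 − 3^1) = 64 · 6 = 384. The nonzero elements number 1152 − 1 = 1151. Hence the nonzero zero-divisors number 1151 − 384 = 767.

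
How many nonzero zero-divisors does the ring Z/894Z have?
In Z/894Z each nonzero element is either a unit (gcd with 894 is 1) or a zero-divisor (gcd > 1). The number of units is φ(894): factorise 894 = 2 · 3 · 149, so φ(894) = (2 − 1) · (3 − 1) · (149 − 1) = 1 · 2 · 148 = 296. The nonzero elements number 894 − 1 = 893. Hence the nonzero zero-divisors number 893 − 296 = 597.

Final answer: Z/894Z has 597 nonzero zero-divisors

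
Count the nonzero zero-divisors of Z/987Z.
In Z/987Z each nonzero element is either a unit (gcd with 987 is 1) or a zero-divisor (gcd > 1). The number of units is φ(987): factorise 987 = 3 · 7 · 47, so φ(987) = (3 − 1) · (7 − 1) · (47 − 1) = 2 · 6 · 46 = 552. The nonzero elements number 987 − 1 = 986. Hence the nonzero zero-divisors number 986 − 552 = 434.

Final answer: Z/987Z has 434 nonzero zero-divisors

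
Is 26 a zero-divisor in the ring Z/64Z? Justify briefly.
gcd(26, 64) = 2 > 1, so 26 is not a unit in Z/64Z. In Z/nZ every nonzero non-unit is a zero-divisor: explicitly, take b = 64/gcd = 32 ≠ 0 (mod 64); then 26·32 = 832 = 13·64, i.e. 26·32 ≡ 0 (mod 64). So 26 is a zero-divisor.

Final answer: YES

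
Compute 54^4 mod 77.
23

Use repeated squaring. Binary(4) = 100. Walk through the bits of the exponent 4 left-to-right: at each bit after the leading one, square the running value, then multiply by 54 if the bit is 1 (always reducing mod 77):
  bit 1 = 1 (leading): start with 54.
  bit 2 = 0: square 54^2 = 2916 ≡ 67 (mod 77).
  bit 3 = 0: square 67^2 = 4489 ≡ 23 (mod 77).
Final value: 54^4 ≡ 23 (mod 77).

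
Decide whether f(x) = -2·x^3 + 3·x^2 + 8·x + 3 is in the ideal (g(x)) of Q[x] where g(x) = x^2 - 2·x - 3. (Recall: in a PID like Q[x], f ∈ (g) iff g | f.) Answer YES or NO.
In Q[x] the ideal (g) consists of all multiples of g, so f ∈ (g) iff g | f, i.e. iff the remainder of f on division by g is 0. Divide f by g (g is monic, so eliminate the leading term of the running remainder at each step):
  leading term -2·x^3: subtract (-2·x)·g(x) = -2·x^3 + 4·x^2 + 6·x, leaving -x^2 + 2·x + 3
  leading term -x^2: subtract (-1)·g(x) = -x^2 + 2·x + 3, leaving 0
The remainder is 0, so f(x) = g(x) · h(x) with h(x) = -2·x - 1. Hence g | f, i.e. f ∈ (g).

Final answer: YES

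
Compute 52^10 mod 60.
4

Use repeated squaring. Binary(10) = 1010. Walk through the bits of the exponent 10 left-to-right: at each bit after the leading one, square the running value, then multiply by 52 if the bit is 1 (always reducing mod 60):
  bit 1 = 1 (leading): start with 52.
  bit 2 = 0: square 52^2 = 2704 ≡ 4 (mod 60).
  bit 3 = 1: square 4^2 = 16; bit is 1, so multiply 16·52 = 832 ≡ 52 (mod 60).
  bit 4 = 0: square 52^2 = 2704 ≡ 4 (mod 60).
Final value: 52^10 ≡ 4 (mod 60).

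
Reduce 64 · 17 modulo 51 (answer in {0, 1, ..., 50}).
17

Reduce the factors first: 64 ≡ 13 (mod 51), so 64 · 17 ≡ 13 · 17 (mod 51). 13 · 17 = 221. Dividing by 51: 221 = 4·51 + 17. So (64 · 17) mod 51 = 17.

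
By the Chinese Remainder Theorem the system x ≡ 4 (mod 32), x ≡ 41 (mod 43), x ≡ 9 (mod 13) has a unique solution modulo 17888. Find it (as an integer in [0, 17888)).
x ≡ 15908 (mod 17888); the representative in [0, 17888) is 15908

The moduli 32, 43, 13 are pairwise coprime, so by the CRT there is a unique solution mod 32·43·13 = 17888.
Solve by successive substitution. Start with x ≡ 4 (mod 32).
  Combine with x ≡ 41 (mod 43): write x = 4 + 32·t and require 4 + 32·t ≡ 41 (mod 43), i.e. 32·t ≡ 41 − 4 ≡ 37 (mod 43). Since 32^(−1) ≡ 39 (mod 43), t ≡ 39·37 ≡ 24 (mod 43). So x ≡ 4 + 32·24 = 772 (mod 1376).
  Combine with x ≡ 9 (mod 13): write x = 772 + 1376·t and require 772 + 1376·t ≡ 9 (mod 13), i.e. 1376·t ≡ 9 − 772 ≡ 4 (mod 13). Since 1376^(−1) ≡ 6 (mod 13) (1376 ≡ 11 (mod 13)), t ≡ 6·4 ≡ 11 (mod 13). So x ≡ 772 + 1376·11 = 15908 (mod 17888).
Unique solution in [0, 17888): x = 15908.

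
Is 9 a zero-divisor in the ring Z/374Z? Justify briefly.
gcd(9, 374) = 1, so 9 is a unit in Z/374Z (it has a multiplicative inverse). A unit cannot be a zero-divisor: if 9·b ≡ 0 then multiplying both sides by 9^(−1) gives b ≡ 0. So 9 is not a zero-divisor.

Final answer: NO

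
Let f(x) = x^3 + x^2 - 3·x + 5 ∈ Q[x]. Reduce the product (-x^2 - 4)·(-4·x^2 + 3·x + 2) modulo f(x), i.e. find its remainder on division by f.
First multiply in Q[x] without reducing: a · b = 4·x^4 - 3·x^3 + 14·x^2 - 12·x - 8. Now divide by f(x) = x^3 + x^2 - 3·x + 5, eliminating the leading term at each step:
  leading term 4·x^4: subtract (4·x)·f(x) = 4·x^4 + 4·x^3 - 12·x^2 + 20·x, leaving -7·x^3 + 26·x^2 - 32·x - 8
  leading term -7·x^3: subtract (-7)·f(x) = -7·x^3 - 7·x^2 + 21·x - 35, leaving 33·x^2 - 53·x + 27
The degree is now < 3, so this is the remainder. Hence a · b ≡ 33·x^2 - 53·x + 27 in Q[x]/(f).

Final answer: a · b ≡ 33·x^2 - 53·x + 27 (mod f(x))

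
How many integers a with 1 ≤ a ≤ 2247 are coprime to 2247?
The number of a ∈ {1, ..., 2247} with gcd(a, 2247) = 1 is by definition Euler's totient φ(2247). φ is multiplicative, with φ(p^e) = p^e − p^(e−1). Factorise 2247 = 3 · 7 · 107. Then
  φ(2247) = (3 − 1) · (7 − 1) · (107 − 1) = 2 · 6 · 106 = 1272.
So there are 1272 such integers.

Final answer: 1272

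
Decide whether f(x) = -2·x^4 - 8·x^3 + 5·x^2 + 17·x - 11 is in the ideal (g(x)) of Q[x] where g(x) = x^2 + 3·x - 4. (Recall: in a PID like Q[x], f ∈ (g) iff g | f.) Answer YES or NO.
NO

In Q[x] the ideal (g) consists of all multiples of g, so f ∈ (g) iff g | f, i.e. iff the remainder of f on division by g is 0. Divide f by g (g is monic, so eliminate the leading term of the running remainder at each step):
  leading term -2·x^4: subtract (-2·x^2)·g(x) = -2·x^4 - 6·x^3 + 8·x^2, leaving -2·x^3 - 3·x^2 + 17·x - 11
  leading term -2·x^3: subtract (-2·x)·g(x) = -2·x^3 - 6·x^2 + 8·x, leaving 3·x^2 + 9·x - 11
  leading term 3·x^2: subtract (3)·g(x) = 3·x^2 + 9·x - 12, leaving 1
The remainder r(x) = 1 ≠ 0 (and deg r < deg g), so g ∤ f, i.e. f ∉ (g).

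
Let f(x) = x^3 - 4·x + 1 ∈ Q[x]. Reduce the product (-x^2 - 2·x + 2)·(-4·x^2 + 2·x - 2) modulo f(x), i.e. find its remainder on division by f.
a · b ≡ 6·x^2 + 28·x - 10 (mod f(x))

First multiply in Q[x] without reducing: a · b = 4·x^4 + 6·x^3 - 10·x^2 + 8·x - 4. Now divide by f(x) = x^3 - 4·x + 1, eliminating the leading term at each step:
  leading term 4·x^4: subtract (4·x)·f(x) = 4·x^4 - 16·x^2 + 4·x, leaving 6·x^3 + 6·x^2 + 4·x - 4
  leading term 6·x^3: subtract (6)·f(x) = 6·x^3 - 24·x + 6, leaving 6·x^2 + 28·x - 10
The degree is now < 3, so this is the remainder. Hence a · b ≡ 6·x^2 + 28·x - 10 in Q[x]/(f).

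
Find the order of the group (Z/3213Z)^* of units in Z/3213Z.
|(Z/3213Z)^*| = 1728

(Z/3213Z)^* consists of the classes a with gcd(a, 3213) = 1, so its order is φ(3213). φ is multiplicative, with φ(p^e) = p^e − p^(e−1). Factorise 3213 = 3^3 · 7 · 17. Then
  φ(3213) = (3^3 − 3^2) · (7 − 1) · (17 − 1) = 18 · 6 · 16 = 1728.
Thus |(Z/3213Z)^*| = 1728.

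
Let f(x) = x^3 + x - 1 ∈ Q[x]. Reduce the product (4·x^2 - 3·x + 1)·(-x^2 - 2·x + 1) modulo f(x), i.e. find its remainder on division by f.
First multiply in Q[x] without reducing: a · b = -4·x^4 - 5·x^3 + 9·x^2 - 5·x + 1. Now divide by f(x) = x^3 + x - 1, eliminating the leading term at each step:
  leading term -4·x^4: subtract (-4·x)·f(x) = -4·x^4 - 4·x^2 + 4·x, leaving -5·x^3 + 13·x^2 - 9·x + 1
  leading term -5·x^3: subtract (-5)·f(x) = -5·x^3 - 5·x + 5, leaving 13·x^2 - 4·x - 4
The degree is now < 3, so this is the remainder. Hence a · b ≡ 13·x^2 - 4·x - 4 in Q[x]/(f).

Final answer: a · b ≡ 13·x^2 - 4·x - 4 (mod f(x))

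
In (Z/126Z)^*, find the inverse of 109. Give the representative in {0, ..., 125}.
Apply the extended Euclidean algorithm to (126, 109), tracking rows (r, s, t) with s·126 + t·109 = r. Each division r_prev = q·r_cur + r_new produces the new row as (previous row) − q·(current row):
  row A: (126, 1, 0)   [1·126 + 0·109 = 126]
  row B: (109, 0, 1)   [0·126 + 1·109 = 109]
  126 = 1·109 + 17   → row C = row A − 1·row B = (17, 1, −1)   [check: 1·126 − 1·109 = 17]
  109 = 6·17 + 7   → row D = row B − 6·row C = (7, −6, 7)   [check: −6·126 + 7·109 = 7]
  17 = 2·7 + 3   → row E = row C − 2·row D = (3, 13, −15)   [check: 13·126 − 15·109 = 3]
  7 = 2·3 + 1   → row F = row D − 2·row E = (1, −32, 37)   [check: −32·126 + 37·109 = 1]
  3 = 3·1 + 0   → remainder 0, stop. gcd = 1 (last nonzero row F).
The gcd is 1, so 109 is invertible mod 126. The last nonzero row gives −32·126 + 37·109 = 1, so t = 37. So 109^(−1) ≡ 37 (mod 126). Verify: 109 · 37 = 4033 ≡ 1 (mod 126). ✓

Final answer: 109^(−1) ≡ 37 (mod 126)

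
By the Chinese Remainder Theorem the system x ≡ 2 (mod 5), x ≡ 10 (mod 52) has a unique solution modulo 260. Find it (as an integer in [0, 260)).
x ≡ 62 (mod 260); the representative in [0, 260) is 62

The moduli 5, 52 are pairwise coprime, so by the CRT there is a unique solution mod 5·52 = 260.
Solve by successive substitution. Start with x ≡ 2 (mod 5).
  Combine with x ≡ 10 (mod 52): write x = 2 + 5·t and require 2 + 5·t ≡ 10 (mod 52), i.e. 5·t ≡ 10 − 2 ≡ 8 (mod 52). Since 5^(−1) ≡ 21 (mod 52), t ≡ 21·8 ≡ 12 (mod 52). So x ≡ 2 + 5·12 = 62 (mod 260).
Unique solution in [0, 260): x = 62.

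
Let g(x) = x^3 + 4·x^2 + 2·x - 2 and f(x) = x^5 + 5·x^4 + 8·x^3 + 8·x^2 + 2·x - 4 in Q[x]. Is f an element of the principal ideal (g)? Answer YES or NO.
In Q[x] the ideal (g) consists of all multiples of g, so f ∈ (g) iff g | f, i.e. iff the remainder of f on division by g is 0. Divide f by g (g is monic, so eliminate the leading term of the running remainder at each step):
  leading term x^5: subtract (x^2)·g(x) = x^5 + 4·x^4 + 2·x^3 - 2·x^2, leaving x^4 + 6·x^3 + 10·x^2 + 2·x - 4
  leading term x^4: subtract (x)·g(x) = x^4 + 4·x^3 + 2·x^2 - 2·x, leaving 2·x^3 + 8·x^2 + 4·x - 4
  leading term 2·x^3: subtract (2)·g(x) = 2·x^3 + 8·x^2 + 4·x - 4, leaving 0
The remainder is 0, so f(x) = g(x) · h(x) with h(x) = x^2 + x + 2. Hence g | f, i.e. f ∈ (g).

Final answer: YES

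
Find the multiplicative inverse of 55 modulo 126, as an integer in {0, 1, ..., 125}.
55^(−1) ≡ 55 (mod 126)

Apply the extended Euclidean algorithm to (126, 55), tracking rows (r, s, t) with s·126 + t·55 = r. Each division r_prev = q·r_cur + r_new produces the new row as (previous row) − q·(current row):
  row A: (126, 1, 0)   [1·126 + 0·55 = 126]
  row B: (55, 0, 1)   [0·126 + 1·55 = 55]
  126 = 2·55 + 16   → row C = row A − 2·row B = (16, 1, −2)   [check: 1·126 − 2·55 = 16]
  55 = 3·16 + 7   → row D = row B − 3·row C = (7, −3, 7)   [check: −3·126 + 7·55 = 7]
  16 = 2·7 + 2   → row E = row C − 2·row D = (2, 7, −16)   [check: 7·126 − 16·55 = 2]
  7 = 3·2 + 1   → row F = row D − 3·row E = (1, −24, 55)   [check: −24·126 + 55·55 = 1]
  2 = 2·1 + 0   → remainder 0, stop. gcd = 1 (last nonzero row F).
The gcd is 1, so 55 is invertible mod 126. The last nonzero row gives −24·126 + 55·55 = 1, so t = 55. So 55^(−1) ≡ 55 (mod 126). Verify: 55 · 55 = 3025 ≡ 1 (mod 126). ✓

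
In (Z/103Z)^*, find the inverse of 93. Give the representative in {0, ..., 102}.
93^(−1) ≡ 72 (mod 103)

Apply the extended Euclidean algorithm to (103, 93), tracking rows (r, s, t) with s·103 + t·93 = r. Each division r_prev = q·r_cur + r_new produces the new row as (previous row) − q·(current row):
  row A: (103, 1, 0)   [1·103 + 0·93 = 103]
  row B: (93, 0, 1)   [0·103 + 1·93 = 93]
  103 = 1·93 + 10   → row C = row A − 1·row B = (10, 1, −1)   [check: 1·103 − 1·93 = 10]
  93 = 9·10 + 3   → row D = row B − 9·row C = (3, −9, 10)   [check: −9·103 + 10·93 = 3]
  10 = 3·3 + 1   → row E = row C − 3·row D = (1, 28, −31)   [check: 28·103 − 31·93 = 1]
  3 = 3·1 + 0   → remainder 0, stop. gcd = 1 (last nonzero row E).
The gcd is 1, so 93 is invertible mod 103. The last nonzero row gives 28·103 − 31·93 = 1, so t = −31. So 93^(−1) ≡ −31 ≡ 72 (mod 103). Verify: 93 · 72 = 6696 ≡ 1 (mod 103). ✓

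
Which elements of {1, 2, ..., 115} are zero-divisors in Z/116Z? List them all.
An element a ∈ Z/116Z (with a ≠ 0) is a zero-divisor iff gcd(a, 116) > 1 (because a is a unit precisely when gcd(a, n) = 1, and in Z/nZ every nonzero, non-unit element is a zero-divisor). Scan a = 1, ..., 115 and keep those with gcd(a, 116) > 1:
  gcd(2, 116) = 2, gcd(4, 116) = 4, gcd(6, 116) = 2, gcd(8, 116) = 4, gcd(10, 116) = 2, gcd(12, 116) = 4, gcd(14, 116) = 2, gcd(16, 116) = 4, gcd(18, 116) = 2, gcd(20, 116) = 4, gcd(22, 116) = 2, gcd(24, 116) = 4, gcd(26, 116) = 2, gcd(28, 116) = 4, gcd(29, 116) = 29, gcd(30, 116) = 2, gcd(32, 116) = 4, gcd(34, 116) = 2, gcd(36, 116) = 4, gcd(38, 116) = 2, gcd(40, 116) = 4, gcd(42, 116) = 2, gcd(44, 116) = 4, gcd(46, 116) = 2, gcd(48, 116) = 4, gcd(50, 116) = 2, gcd(52, 116) = 4, gcd(54, 116) = 2, gcd(56, 116) = 4, gcd(58, 116) = 58, gcd(60, 116) = 4, gcd(62, 116) = 2, gcd(64, 116) = 4, gcd(66, 116) = 2, gcd(68, 116) = 4, gcd(70, 116) = 2, gcd(72, 116) = 4, gcd(74, 116) = 2, gcd(76, 116) = 4, gcd(78, 116) = 2, gcd(80, 116) = 4, gcd(82, 116) = 2, gcd(84, 116) = 4, gcd(86, 116) = 2, gcd(87, 116) = 29, gcd(88, 116) = 4, gcd(90, 116) = 2, gcd(92, 116) = 4, gcd(94, 116) = 2, gcd(96, 116) = 4, gcd(98, 116) = 2, gcd(100, 116) = 4, gcd(102, 116) = 2, gcd(104, 116) = 4, gcd(106, 116) = 2, gcd(108, 116) = 4, gcd(110, 116) = 2, gcd(112, 116) = 4, gcd(114, 116) = 2.
All other a ∈ {1, ..., 115} have gcd(a, 116) = 1 and are units. So the nonzero zero-divisors are exactly the 59 values of a appearing in this scan.

Final answer: nonzero zero-divisors of Z/116Z = {2, 4, 6, 8, 10, 12, 14, 16, 18, 20, 22, 24, 26, 28, 29, 30, 32, 34, 36, 38, 40, 42, 44, 46, 48, 50, 52, 54, 56, 58, 60, 62, 64, 66, 68, 70, 72, 74, 76, 78, 80, 82, 84, 86, 87, 88, 90, 92, 94, 96, 98, 100, 102, 104, 106, 108, 110, 112, 114}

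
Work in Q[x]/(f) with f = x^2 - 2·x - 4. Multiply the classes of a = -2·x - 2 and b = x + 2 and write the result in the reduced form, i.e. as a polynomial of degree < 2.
a · b ≡ -10·x - 12 (mod f(x))

First multiply in Q[x] without reducing: a · b = -2·x^2 - 6·x - 4. Now divide by f(x) = x^2 - 2·x - 4, eliminating the leading term at each step:
  leading term -2·x^2: subtract (-2)·f(x) = -2·x^2 + 4·x + 8, leaving -10·x - 12
The degree is now < 2, so this is the remainder. Hence a · b ≡ -10·x - 12 in Q[x]/(f).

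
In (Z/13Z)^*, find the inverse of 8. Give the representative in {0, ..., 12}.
8^(−1) ≡ 5 (mod 13)

Apply the extended Euclidean algorithm to (13, 8), tracking rows (r, s, t) with s·13 + t·8 = r. Each division r_prev = q·r_cur + r_new produces the new row as (previous row) − q·(current row):
  row A: (13, 1, 0)   [1·13 + 0·8 = 13]
  row B: (8, 0, 1)   [0·13 + 1·8 = 8]
  13 = 1·8 + 5   → row C = row A − 1·row B = (5, 1, −1)   [check: 1·13 − 1·8 = 5]
  8 = 1·5 + 3   → row D = row B − 1·row C = (3, −1, 2)   [check: −1·13 + 2·8 = 3]
  5 = 1·3 + 2   → row E = row C − 1·row D = (2, 2, −3)   [check: 2·13 − 3·8 = 2]
  3 = 1·2 + 1   → row F = row D − 1·row E = (1, −3, 5)   [check: −3·13 + 5·8 = 1]
  2 = 2·1 + 0   → remainder 0, stop. gcd = 1 (last nonzero row F).
The gcd is 1, so 8 is invertible mod 13. The last nonzero row gives −3·13 + 5·8 = 1, so t = 5. So 8^(−1) ≡ 5 (mod 13). Verify: 8 · 5 = 40 ≡ 1 (mod 13). ✓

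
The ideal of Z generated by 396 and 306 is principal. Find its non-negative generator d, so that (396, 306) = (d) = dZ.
In the PID Z, (a, b) is generated by gcd(a, b). Compute gcd(396, 306) with the extended Euclidean algorithm, tracking rows (r, s, t) with s·396 + t·306 = r:
  row A: (396, 1, 0)   [1·396 + 0·306 = 396]
  row B: (306, 0, 1)   [0·396 + 1·306 = 306]
  396 = 1·306 + 90   → row C = row A − 1·row B = (90, 1, −1)   [check: 1·396 − 1·306 = 90]
  306 = 3·90 + 36   → row D = row B − 3·row C = (36, −3, 4)   [check: −3·396 + 4·306 = 36]
  90 = 2·36 + 18   → row E = row C − 2·row D = (18, 7, −9)   [check: 7·396 − 9·306 = 18]
  36 = 2·18 + 0   → remainder 0, stop. gcd = 18 (last nonzero row E).
So gcd(396, 306) = 18, with Bézout identity 7·396 − 9·306 = 18. Containment (⊇): the Bézout identity exhibits 18 as an element of (396, 306), giving (18) ⊆ (396, 306). Containment (⊆): since 18 | 396 and 18 | 306 (396 = 18·22, 306 = 18·17), every Z-linear combination of 396 and 306 is divisible by 18, so (396, 306) ⊆ (18). Therefore (396, 306) = (18), d = 18.

Final answer: (396, 306) = (18); d = 18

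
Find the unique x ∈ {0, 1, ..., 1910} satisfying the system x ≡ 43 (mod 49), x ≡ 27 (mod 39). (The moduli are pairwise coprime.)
The moduli 49, 39 are pairwise coprime, so by the CRT there is a unique solution mod 49·39 = 1911.
Solve by successive substitution. Start with x ≡ 43 (mod 49).
  Combine with x ≡ 27 (mod 39): write x = 43 + 49·t and require 43 + 49·t ≡ 27 (mod 39), i.e. 49·t ≡ 27 − 43 ≡ 23 (mod 39). Since 49^(−1) ≡ 4 (mod 39) (49 ≡ 10 (mod 39)), t ≡ 4·23 ≡ 14 (mod 39). So x ≡ 43 + 49·14 = 729 (mod 1911).
Unique solution in [0, 1911): x = 729.

Final answer: x ≡ 729 (mod 1911); the representative in [0, 1911) is 729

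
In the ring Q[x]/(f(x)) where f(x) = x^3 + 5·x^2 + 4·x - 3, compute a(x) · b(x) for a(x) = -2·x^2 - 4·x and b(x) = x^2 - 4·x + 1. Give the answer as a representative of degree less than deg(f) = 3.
a · b ≡ -48·x^2 - 66·x + 42 (mod f(x))

First multiply in Q[x] without reducing: a · b = -2·x^4 + 4·x^3 + 14·x^2 - 4·x. Now divide by f(x) = x^3 + 5·x^2 + 4·x - 3, eliminating the leading term at each step:
  leading term -2·x^4: subtract (-2·x)·f(x) = -2·x^4 - 10·x^3 - 8·x^2 + 6·x, leaving 14·x^3 + 22·x^2 - 10·x
  leading term 14·x^3: subtract (14)·f(x) = 14·x^3 + 70·x^2 + 56·x - 42, leaving -48·x^2 - 66·x + 42
The degree is now < 3, so this is the remainder. Hence a · b ≡ -48·x^2 - 66·x + 42 in Q[x]/(f).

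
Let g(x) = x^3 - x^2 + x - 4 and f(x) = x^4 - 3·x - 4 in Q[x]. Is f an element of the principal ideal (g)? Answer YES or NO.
In Q[x] the ideal (g) consists of all multiples of g, so f ∈ (g) iff g | f, i.e. iff the remainder of f on division by g is 0. Divide f by g (g is monic, so eliminate the leading term of the running remainder at each step):
  leading term x^4: subtract (x)·g(x) = x^4 - x^3 + x^2 - 4·x, leaving x^3 - x^2 + x - 4
  leading term x^3: subtract (1)·g(x) = x^3 - x^2 + x - 4, leaving 0
The remainder is 0, so f(x) = g(x) · h(x) with h(x) = x + 1. Hence g | f, i.e. f ∈ (g).

Final answer: YES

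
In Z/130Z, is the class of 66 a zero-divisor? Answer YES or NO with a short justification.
YES

gcd(66, 130) = 2 > 1, so 66 is not a unit in Z/130Z. In Z/nZ every nonzero non-unit is a zero-divisor: explicitly, take b = 130/gcd = 65 ≠ 0 (mod 130); then 66·65 = 4290 = 33·130, i.e. 66·65 ≡ 0 (mod 130). So 66 is a zero-divisor.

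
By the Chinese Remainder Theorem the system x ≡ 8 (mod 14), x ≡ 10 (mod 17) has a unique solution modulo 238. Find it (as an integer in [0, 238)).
x ≡ 78 (mod 238); the representative in [0, 238) is 78

The moduli 14, 17 are pairwise coprime, so by the CRT there is a unique solution mod 14·17 = 238.
Solve by successive substitution. Start with x ≡ 8 (mod 14).
  Combine with x ≡ 10 (mod 17): write x = 8 + 14·t and require 8 + 14·t ≡ 10 (mod 17), i.e. 14·t ≡ 10 − 8 ≡ 2 (mod 17). Since 14^(−1) ≡ 11 (mod 17), t ≡ 11·2 ≡ 5 (mod 17). So x ≡ 8 + 14·5 = 78 (mod 238).
Unique solution in [0, 238): x = 78.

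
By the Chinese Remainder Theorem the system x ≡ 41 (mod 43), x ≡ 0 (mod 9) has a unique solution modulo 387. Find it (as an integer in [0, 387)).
x ≡ 342 (mod 387); the representative in [0, 387) is 342

The moduli 43, 9 are pairwise coprime, so by the CRT there is a unique solution mod 43·9 = 387.
Solve by successive substitution. Start with x ≡ 41 (mod 43).
  Combine with x ≡ 0 (mod 9): write x = 41 + 43·t and require 41 + 43·t ≡ 0 (mod 9), i.e. 43·t ≡ 0 − 41 ≡ 4 (mod 9). Since 43^(−1) ≡ 4 (mod 9) (43 ≡ 7 (mod 9)), t ≡ 4·4 ≡ 7 (mod 9). So x ≡ 41 + 43·7 = 342 (mod 387).
Unique solution in [0, 387): x = 342.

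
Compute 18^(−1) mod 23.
18^(−1) ≡ 9 (mod 23)

Apply the extended Euclidean algorithm to (23, 18), tracking rows (r, s, t) with s·23 + t·18 = r. Each division r_prev = q·r_cur + r_new produces the new row as (previous row) − q·(current row):
  row A: (23, 1, 0)   [1·23 + 0·18 = 23]
  row B: (18, 0, 1)   [0·23 + 1·18 = 18]
  23 = 1·18 + 5   → row C = row A − 1·row B = (5, 1, −1)   [check: 1·23 − 1·18 = 5]
  18 = 3·5 + 3   → row D = row B − 3·row C = (3, −3, 4)   [check: −3·23 + 4·18 = 3]
  5 = 1·3 + 2   → row E = row C − 1·row D = (2, 4, −5)   [check: 4·23 − 5·18 = 2]
  3 = 1·2 + 1   → row F = row D − 1·row E = (1, −7, 9)   [check: −7·23 + 9·18 = 1]
  2 = 2·1 + 0   → remainder 0, stop. gcd = 1 (last nonzero row F).
The gcd is 1, so 18 is invertible mod 23. The last nonzero row gives −7·23 + 9·18 = 1, so t = 9. So 18^(−1) ≡ 9 (mod 23). Verify: 18 · 9 = 162 ≡ 1 (mod 23). ✓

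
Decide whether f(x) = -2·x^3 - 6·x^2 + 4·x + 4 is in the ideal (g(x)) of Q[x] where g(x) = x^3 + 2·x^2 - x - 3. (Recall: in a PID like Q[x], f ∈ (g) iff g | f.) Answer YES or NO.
NO

In Q[x] the ideal (g) consists of all multiples of g, so f ∈ (g) iff g | f, i.e. iff the remainder of f on division by g is 0. Divide f by g (g is monic, so eliminate the leading term of the running remainder at each step):
  leading term -2·x^3: subtract (-2)·g(x) = -2·x^3 - 4·x^2 + 2·x + 6, leaving -2·x^2 + 2·x - 2
The remainder r(x) = -2·x^2 + 2·x - 2 ≠ 0 (and deg r < deg g), so g ∤ f, i.e. f ∉ (g).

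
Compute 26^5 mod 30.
26

Use repeated squaring. Binary(5) = 101. Walk through the bits of the exponent 5 left-to-right: at each bit after the leading one, square the running value, then multiply by 26 if the bit is 1 (always reducing mod 30):
  bit 1 = 1 (leading): start with 26.
  bit 2 = 0: square 26^2 = 676 ≡ 16 (mod 30).
  bit 3 = 1: square 16^2 = 256 ≡ 16; bit is 1, so multiply 16·26 = 416 ≡ 26 (mod 30).
Final value: 26^5 ≡ 26 (mod 30).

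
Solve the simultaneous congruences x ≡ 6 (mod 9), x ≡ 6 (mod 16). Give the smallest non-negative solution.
x ≡ 6 (mod 144); the representative in [0, 144) is 6

The moduli 9, 16 are pairwise coprime, so by the CRT there is a unique solution mod 9·16 = 144.
Solve by successive substitution. Start with x ≡ 6 (mod 9).
  Combine with x ≡ 6 (mod 16): write x = 6 + 9·t and require 6 + 9·t ≡ 6 (mod 16), i.e. 9·t ≡ 6 − 6 ≡ 0 (mod 16). Since 9^(−1) ≡ 9 (mod 16), t ≡ 9·0 ≡ 0 (mod 16). So x ≡ 6 + 9·0 = 6 (mod 144).
Unique solution in [0, 144): x = 6.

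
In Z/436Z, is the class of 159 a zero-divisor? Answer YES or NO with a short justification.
NO

gcd(159, 436) = 1, so 159 is a unit in Z/436Z (it has a multiplicative inverse). A unit cannot be a zero-divisor: if 159·b ≡ 0 then multiplying both sides by 159^(−1) gives b ≡ 0. So 159 is not a zero-divisor.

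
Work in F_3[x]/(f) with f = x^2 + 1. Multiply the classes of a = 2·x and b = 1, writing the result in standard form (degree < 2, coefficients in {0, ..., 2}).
a · b ≡ 2·x (mod f(x))

Multiply as integer polynomials: a · b = 2·x. Reducing coefficients mod 3: a · b ≡ 2·x. This already has degree < 2, so no reduction by f is needed. Hence a · b ≡ 2·x in F_3[x]/(f).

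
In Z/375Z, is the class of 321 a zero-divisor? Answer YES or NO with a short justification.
gcd(321, 375) = 3 > 1, so 321 is not a unit in Z/375Z. In Z/nZ every nonzero non-unit is a zero-divisor: explicitly, take b = 375/gcd = 125 ≠ 0 (mod 375); then 321·125 = 40125 = 107·375, i.e. 321·125 ≡ 0 (mod 375). So 321 is a zero-divisor.

Final answer: YES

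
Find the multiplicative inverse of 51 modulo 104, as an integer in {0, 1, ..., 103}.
Apply the extended Euclidean algorithm to (104, 51), tracking rows (r, s, t) with s·104 + t·51 = r. Each division r_prev = q·r_cur + r_new produces the new row as (previous row) − q·(current row):
  row A: (104, 1, 0)   [1·104 + 0·51 = 104]
  row B: (51, 0, 1)   [0·104 + 1·51 = 51]
  104 = 2·51 + 2   → row C = row A − 2·row B = (2, 1, −2)   [check: 1·104 − 2·51 = 2]
  51 = 25·2 + 1   → row D = row B − 25·row C = (1, −25, 51)   [check: −25·104 + 51·51 = 1]
  2 = 2·1 + 0   → remainder 0, stop. gcd = 1 (last nonzero row D).
The gcd is 1, so 51 is invertible mod 104. The last nonzero row gives −25·104 + 51·51 = 1, so t = 51. So 51^(−1) ≡ 51 (mod 104). Verify: 51 · 51 = 2601 ≡ 1 (mod 104). ✓

Final answer: 51^(−1) ≡ 51 (mod 104)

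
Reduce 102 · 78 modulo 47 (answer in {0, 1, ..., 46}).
Reduce the factors first: 102 ≡ 8, 78 ≡ 31 (mod 47), so 102 · 78 ≡ 8 · 31 (mod 47). 8 · 31 = 248. Dividing by 47: 248 = 5·47 + 13. So (102 · 78) mod 47 = 13.

Final answer: 13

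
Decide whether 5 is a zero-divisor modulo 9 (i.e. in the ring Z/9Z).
NO

gcd(5, 9) = 1, so 5 is a unit in Z/9Z (it has a multiplicative inverse). A unit cannot be a zero-divisor: if 5·b ≡ 0 then multiplying both sides by 5^(−1) gives b ≡ 0. So 5 is not a zero-divisor.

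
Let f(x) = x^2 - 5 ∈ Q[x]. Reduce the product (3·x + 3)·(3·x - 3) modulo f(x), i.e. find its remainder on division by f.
a · b ≡ 36 (mod f(x))

First multiply in Q[x] without reducing: a · b = 9·x^2 - 9. Now divide by f(x) = x^2 - 5, eliminating the leading term at each step:
  leading term 9·x^2: subtract (9)·f(x) = 9·x^2 - 45, leaving 36
The degree is now < 2, so this is the remainder. Hence a · b ≡ 36 in Q[x]/(f).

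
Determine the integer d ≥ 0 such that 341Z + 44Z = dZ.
In the PID Z, (a, b) is generated by gcd(a, b). Compute gcd(341, 44) with the extended Euclidean algorithm, tracking rows (r, s, t) with s·341 + t·44 = r:
  row A: (341, 1, 0)   [1·341 + 0·44 = 341]
  row B: (44, 0, 1)   [0·341 + 1·44 = 44]
  341 = 7·44 + 33   → row C = row A − 7·row B = (33, 1, −7)   [check: 1·341 − 7·44 = 33]
  44 = 1·33 + 11   → row D = row B − 1·row C = (11, −1, 8)   [check: −1·341 + 8·44 = 11]
  33 = 3·11 + 0   → remainder 0, stop. gcd = 11 (last nonzero row D).
So gcd(341, 44) = 11, with Bézout identity −1·341 + 8·44 = 11. Containment (⊇): the Bézout identity exhibits 11 as an element of (341, 44), giving (11) ⊆ (341, 44). Containment (⊆): since 11 | 341 and 11 | 44 (341 = 11·31, 44 = 11·4), every Z-linear combination of 341 and 44 is divisible by 11, so (341, 44) ⊆ (11). Therefore (341, 44) = (11), d = 11.

Final answer: (341, 44) = (11); d = 11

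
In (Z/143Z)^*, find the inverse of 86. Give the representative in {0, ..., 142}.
86^(−1) ≡ 5 (mod 143)

Apply the extended Euclidean algorithm to (143, 86), tracking rows (r, s, t) with s·143 + t·86 = r. Each division r_prev = q·r_cur + r_new produces the new row as (previous row) − q·(current row):
  row A: (143, 1, 0)   [1·143 + 0·86 = 143]
  row B: (86, 0, 1)   [0·143 + 1·86 = 86]
  143 = 1·86 + 57   → row C = row A − 1·row B = (57, 1, −1)   [check: 1·143 − 1·86 = 57]
  86 = 1·57 + 29   → row D = row B − 1·row C = (29, −1, 2)   [check: −1·143 + 2·86 = 29]
  57 = 1·29 + 28   → row E = row C − 1·row D = (28, 2, −3)   [check: 2·143 − 3·86 = 28]
  29 = 1·28 + 1   → row F = row D − 1·row E = (1, −3, 5)   [check: −3·143 + 5·86 = 1]
  28 = 28·1 + 0   → remainder 0, stop. gcd = 1 (last nonzero row F).
The gcd is 1, so 86 is invertible mod 143. The last nonzero row gives −3·143 + 5·86 = 1, so t = 5. So 86^(−1) ≡ 5 (mod 143). Verify: 86 · 5 = 430 ≡ 1 (mod 143). ✓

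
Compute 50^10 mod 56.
Use repeated squaring. Binary(10) = 1010. Walk through the bits of the exponent 10 left-to-right: at each bit after the leading one, square the running value, then multiply by 50 if the bit is 1 (always reducing mod 56):
  bit 1 = 1 (leading): start with 50.
  bit 2 = 0: square 50^2 = 2500 ≡ 36 (mod 56).
  bit 3 = 1: square 36^2 = 1296 ≡ 8; bit is 1, so multiply 8·50 = 400 ≡ 8 (mod 56).
  bit 4 = 0: square 8^2 = 64 ≡ 8 (mod 56).
Final value: 50^10 ≡ 8 (mod 56).

Final answer: 8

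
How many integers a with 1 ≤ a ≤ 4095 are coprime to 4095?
1728

The number of a ∈ {1, ..., 4095} with gcd(a, 4095) = 1 is by definition Euler's totient φ(4095). φ is multiplicative, with φ(p^e) = p^e − p^(e−1). Factorise 4095 = 3^2 · 5 · 7 · 13. Then
  φ(4095) = (3^2 − 3^1) · (5 − 1) · (7 − 1) · (13 − 1) = 6 · 4 · 6 · 12 = 1728.
So there are 1728 such integers.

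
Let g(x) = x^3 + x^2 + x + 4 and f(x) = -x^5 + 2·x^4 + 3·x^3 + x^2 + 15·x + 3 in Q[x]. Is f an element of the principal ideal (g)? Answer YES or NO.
NO

In Q[x] the ideal (g) consists of all multiples of g, so f ∈ (g) iff g | f, i.e. iff the remainder of f on division by g is 0. Divide f by g (g is monic, so eliminate the leading term of the running remainder at each step):
  leading term -x^5: subtract (-x^2)·g(x) = -x^5 - x^4 - x^3 - 4·x^2, leaving 3·x^4 + 4·x^3 + 5·x^2 + 15·x + 3
  leading term 3·x^4: subtract (3·x)·g(x) = 3·x^4 + 3·x^3 + 3·x^2 + 12·x, leaving x^3 + 2·x^2 + 3·x + 3
  leading term x^3: subtract (1)·g(x) = x^3 + x^2 + x + 4, leaving x^2 + 2·x - 1
The remainder r(x) = x^2 + 2·x - 1 ≠ 0 (and deg r < deg g), so g ∤ f, i.e. f ∉ (g).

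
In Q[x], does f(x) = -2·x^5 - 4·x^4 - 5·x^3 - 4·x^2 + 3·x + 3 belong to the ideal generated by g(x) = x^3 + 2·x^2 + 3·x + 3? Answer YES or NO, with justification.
In Q[x] the ideal (g) consists of all multiples of g, so f ∈ (g) iff g | f, i.e. iff the remainder of f on division by g is 0. Divide f by g (g is monic, so eliminate the leading term of the running remainder at each step):
  leading term -2·x^5: subtract (-2·x^2)·g(x) = -2·x^5 - 4·x^4 - 6·x^3 - 6·x^2, leaving x^3 + 2·x^2 + 3·x + 3
  leading term x^3: subtract (1)·g(x) = x^3 + 2·x^2 + 3·x + 3, leaving 0
The remainder is 0, so f(x) = g(x) · h(x) with h(x) = 1 - 2·x^2. Hence g | f, i.e. f ∈ (g).

Final answer: YES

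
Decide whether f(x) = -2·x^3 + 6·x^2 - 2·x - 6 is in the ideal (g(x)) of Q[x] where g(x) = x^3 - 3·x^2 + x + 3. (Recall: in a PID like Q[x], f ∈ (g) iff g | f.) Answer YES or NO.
In Q[x] the ideal (g) consists of all multiples of g, so f ∈ (g) iff g | f, i.e. iff the remainder of f on division by g is 0. Divide f by g (g is monic, so eliminate the leading term of the running remainder at each step):
  leading term -2·x^3: subtract (-2)·g(x) = -2·x^3 + 6·x^2 - 2·x - 6, leaving 0
The remainder is 0, so f(x) = g(x) · h(x) with h(x) = -2. Hence g | f, i.e. f ∈ (g).

Final answer: YES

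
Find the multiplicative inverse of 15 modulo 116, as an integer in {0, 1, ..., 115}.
Apply the extended Euclidean algorithm to (116, 15), tracking rows (r, s, t) with s·116 + t·15 = r. Each division r_prev = q·r_cur + r_new produces the new row as (previous row) − q·(current row):
  row A: (116, 1, 0)   [1·116 + 0·15 = 116]
  row B: (15, 0, 1)   [0·116 + 1·15 = 15]
  116 = 7·15 + 11   → row C = row A − 7·row B = (11, 1, −7)   [check: 1·116 − 7·15 = 11]
  15 = 1·11 + 4   → row D = row B − 1·row C = (4, −1, 8)   [check: −1·116 + 8·15 = 4]
  11 = 2·4 + 3   → row E = row C − 2·row D = (3, 3, −23)   [check: 3·116 − 23·15 = 3]
  4 = 1·3 + 1   → row F = row D − 1·row E = (1, −4, 31)   [check: −4·116 + 31·15 = 1]
  3 = 3·1 + 0   → remainder 0, stop. gcd = 1 (last nonzero row F).
The gcd is 1, so 15 is invertible mod 116. The last nonzero row gives −4·116 + 31·15 = 1, so t = 31. So 15^(−1) ≡ 31 (mod 116). Verify: 15 · 31 = 465 ≡ 1 (mod 116). ✓

Final answer: 15^(−1) ≡ 31 (mod 116)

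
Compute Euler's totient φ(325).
φ is multiplicative, with φ(p^e) = p^e − p^(e−1). Factorise 325 = 5^2 · 13. Then
  φ(325) = (5^2 − 5^1) · (13 − 1) = 20 · 12 = 240.

Final answer: φ(325) = 240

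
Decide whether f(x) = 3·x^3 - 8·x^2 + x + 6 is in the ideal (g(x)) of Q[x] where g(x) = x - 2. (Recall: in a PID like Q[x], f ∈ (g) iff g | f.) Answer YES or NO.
YES

In Q[x] the ideal (g) consists of all multiples of g, so f ∈ (g) iff g | f, i.e. iff the remainder of f on division by g is 0. Divide f by g (g is monic, so eliminate the leading term of the running remainder at each step):
  leading term 3·x^3: subtract (3·x^2)·g(x) = 3·x^3 - 6·x^2, leaving -2·x^2 + x + 6
  leading term -2·x^2: subtract (-2·x)·g(x) = -2·x^2 + 4·x, leaving 6 - 3·x
  leading term -3·x: subtract (-3)·g(x) = 6 - 3·x, leaving 0
The remainder is 0, so f(x) = g(x) · h(x) with h(x) = 3·x^2 - 2·x - 3. Hence g | f, i.e. f ∈ (g).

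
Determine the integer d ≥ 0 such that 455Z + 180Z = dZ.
In the PID Z, (a, b) is generated by gcd(a, b). Compute gcd(455, 180) with the extended Euclidean algorithm, tracking rows (r, s, t) with s·455 + t·180 = r:
  row A: (455, 1, 0)   [1·455 + 0·180 = 455]
  row B: (180, 0, 1)   [0·455 + 1·180 = 180]
  455 = 2·180 + 95   → row C = row A − 2·row B = (95, 1, −2)   [check: 1·455 − 2·180 = 95]
  180 = 1·95 + 85   → row D = row B − 1·row C = (85, −1, 3)   [check: −1·455 + 3·180 = 85]
  95 = 1·85 + 10   → row E = row C − 1·row D = (10, 2, −5)   [check: 2·455 − 5·180 = 10]
  85 = 8·10 + 5   → row F = row D − 8·row E = (5, −17, 43)   [check: −17·455 + 43·180 = 5]
  10 = 2·5 + 0   → remainder 0, stop. gcd = 5 (last nonzero row F).
So gcd(455, 180) = 5, with Bézout identity −17·455 + 43·180 = 5. Containment (⊇): the Bézout identity exhibits 5 as an element of (455, 180), giving (5) ⊆ (455, 180). Containment (⊆): since 5 | 455 and 5 | 180 (455 = 5·91, 180 = 5·36), every Z-linear combination of 455 and 180 is divisible by 5, so (455, 180) ⊆ (5). Therefore (455, 180) = (5), d = 5.

Final answer: (455, 180) = (5); d = 5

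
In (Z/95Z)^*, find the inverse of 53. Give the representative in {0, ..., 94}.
53^(−1) ≡ 52 (mod 95)

Apply the extended Euclidean algorithm to (95, 53), tracking rows (r, s, t) with s·95 + t·53 = r. Each division r_prev = q·r_cur + r_new produces the new row as (previous row) − q·(current row):
  row A: (95, 1, 0)   [1·95 + 0·53 = 95]
  row B: (53, 0, 1)   [0·95 + 1·53 = 53]
  95 = 1·53 + 42   → row C = row A − 1·row B = (42, 1, −1)   [check: 1·95 − 1·53 = 42]
  53 = 1·42 + 11   → row D = row B − 1·row C = (11, −1, 2)   [check: −1·95 + 2·53 = 11]
  42 = 3·11 + 9   → row E = row C − 3·row D = (9, 4, −7)   [check: 4·95 − 7·53 = 9]
  11 = 1·9 + 2   → row F = row D − 1·row E = (2, −5, 9)   [check: −5·95 + 9·53 = 2]
  9 = 4·2 + 1   → row G = row E − 4·row F = (1, 24, −43)   [check: 24·95 − 43·53 = 1]
  2 = 2·1 + 0   → remainder 0, stop. gcd = 1 (last nonzero row G).
The gcd is 1, so 53 is invertible mod 95. The last nonzero row gives 24·95 − 43·53 = 1, so t = −43. So 53^(−1) ≡ −43 ≡ 52 (mod 95). Verify: 53 · 52 = 2756 ≡ 1 (mod 95). ✓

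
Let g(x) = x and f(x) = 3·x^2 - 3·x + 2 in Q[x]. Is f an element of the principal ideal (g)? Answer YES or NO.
NO

In Q[x] the ideal (g) consists of all multiples of g, so f ∈ (g) iff g | f, i.e. iff the remainder of f on division by g is 0. Divide f by g (g is monic, so eliminate the leading term of the running remainder at each step):
  leading term 3·x^2: subtract (3·x)·g(x) = 3·x^2, leaving 2 - 3·x
  leading term -3·x: subtract (-3)·g(x) = -3·x, leaving 2
The remainder r(x) = 2 ≠ 0 (and deg r < deg g), so g ∤ f, i.e. f ∉ (g).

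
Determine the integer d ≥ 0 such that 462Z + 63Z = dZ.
In the PID Z, (a, b) is generated by gcd(a, b). Compute gcd(462, 63) with the extended Euclidean algorithm, tracking rows (r, s, t) with s·462 + t·63 = r:
  row A: (462, 1, 0)   [1·462 + 0·63 = 462]
  row B: (63, 0, 1)   [0·462 + 1·63 = 63]
  462 = 7·63 + 21   → row C = row A − 7·row B = (21, 1, −7)   [check: 1·462 − 7·63 = 21]
  63 = 3·21 + 0   → remainder 0, stop. gcd = 21 (last nonzero row C).
So gcd(462, 63) = 21, with Bézout identity 1·462 − 7·63 = 21. Containment (⊇): the Bézout identity exhibits 21 as an element of (462, 63), giving (21) ⊆ (462, 63). Containment (⊆): since 21 | 462 and 21 | 63 (462 = 21·22, 63 = 21·3), every Z-linear combination of 462 and 63 is divisible by 21, so (462, 63) ⊆ (21). Therefore (462, 63) = (21), d = 21.

Final answer: (462, 63) = (21); d = 21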